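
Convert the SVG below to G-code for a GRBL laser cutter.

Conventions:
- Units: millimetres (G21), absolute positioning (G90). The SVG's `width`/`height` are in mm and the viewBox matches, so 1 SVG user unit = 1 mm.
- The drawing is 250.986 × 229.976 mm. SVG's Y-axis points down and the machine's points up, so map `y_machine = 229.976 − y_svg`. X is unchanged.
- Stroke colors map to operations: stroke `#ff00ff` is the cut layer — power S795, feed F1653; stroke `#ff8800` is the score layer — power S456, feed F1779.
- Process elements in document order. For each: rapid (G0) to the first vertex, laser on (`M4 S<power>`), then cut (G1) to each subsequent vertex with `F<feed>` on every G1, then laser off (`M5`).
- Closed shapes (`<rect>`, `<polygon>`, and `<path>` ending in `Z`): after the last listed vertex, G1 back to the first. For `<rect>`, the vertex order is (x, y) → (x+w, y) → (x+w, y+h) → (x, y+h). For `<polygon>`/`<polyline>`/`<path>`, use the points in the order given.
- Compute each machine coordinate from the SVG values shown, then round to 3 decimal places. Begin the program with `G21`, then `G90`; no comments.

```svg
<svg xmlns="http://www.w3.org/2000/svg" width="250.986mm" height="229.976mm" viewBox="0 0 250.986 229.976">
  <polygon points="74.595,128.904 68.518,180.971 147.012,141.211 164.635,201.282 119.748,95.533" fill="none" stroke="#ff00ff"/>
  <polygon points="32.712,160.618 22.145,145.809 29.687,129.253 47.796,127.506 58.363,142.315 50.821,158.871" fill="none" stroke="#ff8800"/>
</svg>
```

G21
G90
G0 X74.595 Y101.072
M4 S795
G1 X68.518 Y49.005 F1653
G1 X147.012 Y88.765 F1653
G1 X164.635 Y28.694 F1653
G1 X119.748 Y134.443 F1653
G1 X74.595 Y101.072 F1653
M5
G0 X32.712 Y69.358
M4 S456
G1 X22.145 Y84.167 F1779
G1 X29.687 Y100.723 F1779
G1 X47.796 Y102.470 F1779
G1 X58.363 Y87.661 F1779
G1 X50.821 Y71.105 F1779
G1 X32.712 Y69.358 F1779
M5

Since the viewBox matches the mm dimensions, user units are millimetres directly. The only transform is the Y-flip y_m = 229.976 − y_svg.

Shape 1 is a closed polygon drawn with `<polygon>`. Its stroke #ff00ff means cut at S795, F1653. After flipping Y the toolpath is (74.595,101.072) → (68.518,49.005) → (147.012,88.765) → (164.635,28.694) → (119.748,134.443) → (74.595,101.072), returning to the start.

Shape 2 is a regular polygon drawn with `<polygon>`. Its stroke #ff8800 means score at S456, F1779. After flipping Y the toolpath is (32.712,69.358) → (22.145,84.167) → (29.687,100.723) → (47.796,102.470) → (58.363,87.661) → (50.821,71.105) → (32.712,69.358), returning to the start.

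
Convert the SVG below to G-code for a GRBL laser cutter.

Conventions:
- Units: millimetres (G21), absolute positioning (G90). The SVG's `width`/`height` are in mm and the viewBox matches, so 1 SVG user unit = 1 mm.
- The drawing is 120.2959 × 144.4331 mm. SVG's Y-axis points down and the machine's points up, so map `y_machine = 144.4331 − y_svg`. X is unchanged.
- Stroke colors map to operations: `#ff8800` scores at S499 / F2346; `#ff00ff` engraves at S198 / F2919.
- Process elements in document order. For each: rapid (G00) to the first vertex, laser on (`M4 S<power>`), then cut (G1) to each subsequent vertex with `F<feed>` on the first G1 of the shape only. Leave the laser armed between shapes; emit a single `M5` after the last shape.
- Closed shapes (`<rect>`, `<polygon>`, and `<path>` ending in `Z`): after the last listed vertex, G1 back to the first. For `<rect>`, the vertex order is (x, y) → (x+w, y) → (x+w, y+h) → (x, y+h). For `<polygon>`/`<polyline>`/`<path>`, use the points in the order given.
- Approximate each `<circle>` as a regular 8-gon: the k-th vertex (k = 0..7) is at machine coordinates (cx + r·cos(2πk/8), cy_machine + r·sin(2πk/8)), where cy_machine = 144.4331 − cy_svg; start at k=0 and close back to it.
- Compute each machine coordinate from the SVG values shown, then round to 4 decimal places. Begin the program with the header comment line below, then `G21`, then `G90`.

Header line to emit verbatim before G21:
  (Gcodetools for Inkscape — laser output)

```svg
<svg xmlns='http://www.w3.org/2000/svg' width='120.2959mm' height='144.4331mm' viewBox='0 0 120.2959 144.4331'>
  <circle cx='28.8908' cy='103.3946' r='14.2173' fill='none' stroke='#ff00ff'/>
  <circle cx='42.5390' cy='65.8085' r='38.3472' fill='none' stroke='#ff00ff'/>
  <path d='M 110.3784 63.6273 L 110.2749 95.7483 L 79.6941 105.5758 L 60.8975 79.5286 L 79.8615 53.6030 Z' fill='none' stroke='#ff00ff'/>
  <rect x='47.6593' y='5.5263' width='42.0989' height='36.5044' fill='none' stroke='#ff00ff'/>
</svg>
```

1 u = 1 mm; y_m = 144.4331 − y.

[1] `<circle>` circle, #ff00ff→engrave S198 F2919: (43.1081,41.0385) → (38.9439,51.0916) → (28.8908,55.2558) → (18.8377,51.0916) → (14.6735,41.0385) → (18.8377,30.9854) → (28.8908,26.8212) → (38.9439,30.9854) → (43.1081,41.0385) (closed)

[2] `<circle>` circle, #ff00ff→engrave S198 F2919: (80.8862,78.6246) → (69.6546,105.7402) → (42.5390,116.9718) → (15.4234,105.7402) → (4.1918,78.6246) → (15.4234,51.5090) → (42.5390,40.2774) → (69.6546,51.5090) → (80.8862,78.6246) (closed)

[3] `<path>` regular polygon, #ff00ff→engrave S198 F2919: (110.3784,80.8058) → (110.2749,48.6848) → (79.6941,38.8573) → (60.8975,64.9045) → (79.8615,90.8301) → (110.3784,80.8058) (closed)

[4] `<rect>` rectangle, #ff00ff→engrave S198 F2919: (47.6593,138.9068) → (89.7582,138.9068) → (89.7582,102.4024) → (47.6593,102.4024) → (47.6593,138.9068) (closed)

(Gcodetools for Inkscape — laser output)
G21
G90
G00 X43.1081 Y41.0385
M4 S198
G1 X38.9439 Y51.0916 F2919
G1 X28.8908 Y55.2558
G1 X18.8377 Y51.0916
G1 X14.6735 Y41.0385
G1 X18.8377 Y30.9854
G1 X28.8908 Y26.8212
G1 X38.9439 Y30.9854
G1 X43.1081 Y41.0385
G00 X80.8862 Y78.6246
M4 S198
G1 X69.6546 Y105.7402 F2919
G1 X42.5390 Y116.9718
G1 X15.4234 Y105.7402
G1 X4.1918 Y78.6246
G1 X15.4234 Y51.5090
G1 X42.5390 Y40.2774
G1 X69.6546 Y51.5090
G1 X80.8862 Y78.6246
G00 X110.3784 Y80.8058
M4 S198
G1 X110.2749 Y48.6848 F2919
G1 X79.6941 Y38.8573
G1 X60.8975 Y64.9045
G1 X79.8615 Y90.8301
G1 X110.3784 Y80.8058
G00 X47.6593 Y138.9068
M4 S198
G1 X89.7582 Y138.9068 F2919
G1 X89.7582 Y102.4024
G1 X47.6593 Y102.4024
G1 X47.6593 Y138.9068
M5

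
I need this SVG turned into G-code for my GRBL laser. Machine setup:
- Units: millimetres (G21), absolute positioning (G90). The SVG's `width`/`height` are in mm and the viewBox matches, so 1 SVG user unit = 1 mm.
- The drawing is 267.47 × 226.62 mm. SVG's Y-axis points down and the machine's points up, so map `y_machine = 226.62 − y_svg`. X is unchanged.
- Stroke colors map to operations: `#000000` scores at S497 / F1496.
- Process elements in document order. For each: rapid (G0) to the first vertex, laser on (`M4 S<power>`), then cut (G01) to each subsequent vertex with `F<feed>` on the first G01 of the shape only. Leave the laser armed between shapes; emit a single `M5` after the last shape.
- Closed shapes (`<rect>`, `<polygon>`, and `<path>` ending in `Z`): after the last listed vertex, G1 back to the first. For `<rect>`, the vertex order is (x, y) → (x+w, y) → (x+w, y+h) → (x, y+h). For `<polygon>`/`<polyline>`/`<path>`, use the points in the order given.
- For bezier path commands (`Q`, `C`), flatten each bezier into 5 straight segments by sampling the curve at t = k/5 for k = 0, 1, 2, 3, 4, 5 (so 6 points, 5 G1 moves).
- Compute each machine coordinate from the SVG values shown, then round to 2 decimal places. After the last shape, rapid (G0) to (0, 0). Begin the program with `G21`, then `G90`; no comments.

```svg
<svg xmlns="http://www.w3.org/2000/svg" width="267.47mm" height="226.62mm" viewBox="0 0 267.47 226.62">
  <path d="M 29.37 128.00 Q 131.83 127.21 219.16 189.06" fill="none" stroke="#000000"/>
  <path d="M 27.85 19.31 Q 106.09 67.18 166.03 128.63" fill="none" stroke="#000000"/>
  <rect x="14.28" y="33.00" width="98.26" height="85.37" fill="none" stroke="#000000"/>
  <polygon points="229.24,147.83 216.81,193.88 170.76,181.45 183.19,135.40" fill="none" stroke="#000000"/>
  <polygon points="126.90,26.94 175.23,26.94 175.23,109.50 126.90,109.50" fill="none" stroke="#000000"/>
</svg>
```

G21
G90
G0 X29.37 Y98.62
M4 S497
G01 X69.75 Y96.43 F1496
G01 X108.92 Y89.23
G01 X146.88 Y77.02
G01 X183.62 Y59.79
G01 X219.16 Y37.56
G0 X27.85 Y207.31
M4 S497
G01 X58.41 Y187.62 F1496
G01 X87.51 Y166.84
G01 X115.15 Y144.98
G01 X141.32 Y122.03
G01 X166.03 Y97.99
G0 X14.28 Y193.62
M4 S497
G01 X112.54 Y193.62 F1496
G01 X112.54 Y108.25
G01 X14.28 Y108.25
G01 X14.28 Y193.62
G0 X229.24 Y78.79
M4 S497
G01 X216.81 Y32.74 F1496
G01 X170.76 Y45.17
G01 X183.19 Y91.22
G01 X229.24 Y78.79
G0 X126.90 Y199.68
M4 S497
G01 X175.23 Y199.68 F1496
G01 X175.23 Y117.12
G01 X126.90 Y117.12
G01 X126.90 Y199.68
M5
G0 X0.00 Y0.00

viewBox `0 0 267.47 226.62` with mm width/height → 1 unit = 1 mm. Flip: y_m = 226.62 − y_svg.

**Shape 1** — `<path>` quadratic bezier, stroke `#000000` → score (S497, F1496). Control points (SVG): P0=(29.37,128.00), P1=(131.83,127.21), P2=(219.16,189.06); sampled at t=k/5. Machine vertices: (29.37,98.62) → (69.75,96.43) → (108.92,89.23) → (146.88,77.02) → (183.62,59.79) → (219.16,37.56). Open path.

**Shape 2** — `<path>` quadratic bezier, stroke `#000000` → score (S497, F1496). Control points (SVG): P0=(27.85,19.31), P1=(106.09,67.18), P2=(166.03,128.63); sampled at t=k/5. Machine vertices: (27.85,207.31) → (58.41,187.62) → (87.51,166.84) → (115.15,144.98) → (141.32,122.03) → (166.03,97.99). Open path.

**Shape 3** — `<rect>` rectangle, stroke `#000000` → score (S497, F1496). Machine vertices: (14.28,193.62) → (112.54,193.62) → (112.54,108.25) → (14.28,108.25) → (14.28,193.62). Closed: final G1 returns to the first vertex.

**Shape 4** — `<polygon>` regular polygon, stroke `#000000` → score (S497, F1496). Machine vertices: (229.24,78.79) → (216.81,32.74) → (170.76,45.17) → (183.19,91.22) → (229.24,78.79). Closed: final G1 returns to the first vertex.

**Shape 5** — `<polygon>` rectangle, stroke `#000000` → score (S497, F1496). Machine vertices: (126.90,199.68) → (175.23,199.68) → (175.23,117.12) → (126.90,117.12) → (126.90,199.68). Closed: final G1 returns to the first vertex.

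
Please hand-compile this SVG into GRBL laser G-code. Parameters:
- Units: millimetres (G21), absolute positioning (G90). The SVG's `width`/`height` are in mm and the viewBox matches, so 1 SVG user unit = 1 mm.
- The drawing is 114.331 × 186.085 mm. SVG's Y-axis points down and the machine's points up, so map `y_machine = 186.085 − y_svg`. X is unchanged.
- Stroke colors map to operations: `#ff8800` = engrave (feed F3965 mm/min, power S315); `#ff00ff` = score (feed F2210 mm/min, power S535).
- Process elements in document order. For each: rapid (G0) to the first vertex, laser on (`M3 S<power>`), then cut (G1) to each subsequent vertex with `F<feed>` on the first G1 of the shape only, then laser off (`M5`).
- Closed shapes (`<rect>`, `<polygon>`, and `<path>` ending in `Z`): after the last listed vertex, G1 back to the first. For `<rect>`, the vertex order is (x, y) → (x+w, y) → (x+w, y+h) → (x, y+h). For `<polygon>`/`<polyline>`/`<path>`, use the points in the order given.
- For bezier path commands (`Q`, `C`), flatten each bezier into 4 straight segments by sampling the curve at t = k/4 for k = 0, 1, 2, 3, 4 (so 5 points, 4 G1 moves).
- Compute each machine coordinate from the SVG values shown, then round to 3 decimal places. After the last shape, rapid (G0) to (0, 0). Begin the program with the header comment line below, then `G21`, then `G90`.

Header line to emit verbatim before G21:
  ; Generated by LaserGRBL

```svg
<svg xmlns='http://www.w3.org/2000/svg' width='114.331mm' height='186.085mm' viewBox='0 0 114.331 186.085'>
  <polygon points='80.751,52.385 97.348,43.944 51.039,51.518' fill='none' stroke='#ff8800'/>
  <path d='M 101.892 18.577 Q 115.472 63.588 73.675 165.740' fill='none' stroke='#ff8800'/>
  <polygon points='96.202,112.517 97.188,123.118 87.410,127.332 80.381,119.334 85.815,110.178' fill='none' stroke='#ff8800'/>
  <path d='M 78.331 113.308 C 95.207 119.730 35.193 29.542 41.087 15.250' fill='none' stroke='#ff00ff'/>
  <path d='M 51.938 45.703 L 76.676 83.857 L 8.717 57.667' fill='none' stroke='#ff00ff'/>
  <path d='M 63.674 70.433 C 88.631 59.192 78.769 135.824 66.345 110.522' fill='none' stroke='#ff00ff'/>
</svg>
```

1 u = 1 mm; y_m = 186.085 − y.

[1] `<polygon>` closed polygon, #ff8800→engrave S315 F3965: (80.751,133.700) → (97.348,142.141) → (51.039,134.567) → (80.751,133.700) (closed)

[2] `<path>` quadratic bezier, #ff8800→engrave S315 F3965: (101.892,167.508) → (105.221,141.431) → (101.628,108.212) → (91.112,67.850) → (73.675,20.345)

[3] `<polygon>` regular polygon, #ff8800→engrave S315 F3965: (96.202,73.568) → (97.188,62.967) → (87.410,58.753) → (80.381,66.751) → (85.815,75.907) → (96.202,73.568) (closed)

[4] `<path>` cubic bezier, #ff00ff→score S535 F2210: (78.331,72.777) → (78.802,83.379) → (63.827,114.038) → (46.793,148.581) → (41.087,170.835)

[5] `<path>` open polyline, #ff00ff→score S535 F2210: (51.938,140.382) → (76.676,102.228) → (8.717,128.418)

[6] `<path>` cubic bezier, #ff00ff→score S535 F2210: (63.674,115.652) → (76.367,110.572) → (79.027,90.335) → (74.679,72.733) → (66.345,75.563)

; Generated by LaserGRBL
G21
G90
G0 X80.751 Y133.700
M3 S315
G1 X97.348 Y142.141 F3965
G1 X51.039 Y134.567
G1 X80.751 Y133.700
M5
G0 X101.892 Y167.508
M3 S315
G1 X105.221 Y141.431 F3965
G1 X101.628 Y108.212
G1 X91.112 Y67.850
G1 X73.675 Y20.345
M5
G0 X96.202 Y73.568
M3 S315
G1 X97.188 Y62.967 F3965
G1 X87.410 Y58.753
G1 X80.381 Y66.751
G1 X85.815 Y75.907
G1 X96.202 Y73.568
M5
G0 X78.331 Y72.777
M3 S535
G1 X78.802 Y83.379 F2210
G1 X63.827 Y114.038
G1 X46.793 Y148.581
G1 X41.087 Y170.835
M5
G0 X51.938 Y140.382
M3 S535
G1 X76.676 Y102.228 F2210
G1 X8.717 Y128.418
M5
G0 X63.674 Y115.652
M3 S535
G1 X76.367 Y110.572 F2210
G1 X79.027 Y90.335
G1 X74.679 Y72.733
G1 X66.345 Y75.563
M5
G0 X0.000 Y0.000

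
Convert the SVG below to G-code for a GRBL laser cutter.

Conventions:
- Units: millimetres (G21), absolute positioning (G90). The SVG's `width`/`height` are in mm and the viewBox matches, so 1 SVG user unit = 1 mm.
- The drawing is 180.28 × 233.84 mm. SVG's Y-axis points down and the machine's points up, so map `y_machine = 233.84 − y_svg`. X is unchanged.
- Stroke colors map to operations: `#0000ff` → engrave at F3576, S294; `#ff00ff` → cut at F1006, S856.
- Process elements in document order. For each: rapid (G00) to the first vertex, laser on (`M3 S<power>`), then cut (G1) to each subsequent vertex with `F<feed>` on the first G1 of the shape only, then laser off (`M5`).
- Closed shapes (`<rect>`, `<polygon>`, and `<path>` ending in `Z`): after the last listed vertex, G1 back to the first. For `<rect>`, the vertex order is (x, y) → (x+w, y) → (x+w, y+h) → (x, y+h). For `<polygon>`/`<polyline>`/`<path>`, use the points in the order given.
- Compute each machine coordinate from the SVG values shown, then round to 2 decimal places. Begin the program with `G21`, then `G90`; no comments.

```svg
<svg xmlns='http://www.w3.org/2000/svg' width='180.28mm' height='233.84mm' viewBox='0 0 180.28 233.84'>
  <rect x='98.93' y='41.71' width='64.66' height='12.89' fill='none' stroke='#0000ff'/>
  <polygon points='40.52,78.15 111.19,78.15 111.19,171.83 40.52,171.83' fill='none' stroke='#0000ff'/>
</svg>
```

1 u = 1 mm; y_m = 233.84 − y.

[1] `<rect>` rectangle, #0000ff→engrave S294 F3576: (98.93,192.13) → (163.59,192.13) → (163.59,179.24) → (98.93,179.24) → (98.93,192.13) (closed)

[2] `<polygon>` rectangle, #0000ff→engrave S294 F3576: (40.52,155.69) → (111.19,155.69) → (111.19,62.01) → (40.52,62.01) → (40.52,155.69) (closed)

G21
G90
G00 X98.93 Y192.13
M3 S294
G1 X163.59 Y192.13 F3576
G1 X163.59 Y179.24
G1 X98.93 Y179.24
G1 X98.93 Y192.13
M5
G00 X40.52 Y155.69
M3 S294
G1 X111.19 Y155.69 F3576
G1 X111.19 Y62.01
G1 X40.52 Y62.01
G1 X40.52 Y155.69
M5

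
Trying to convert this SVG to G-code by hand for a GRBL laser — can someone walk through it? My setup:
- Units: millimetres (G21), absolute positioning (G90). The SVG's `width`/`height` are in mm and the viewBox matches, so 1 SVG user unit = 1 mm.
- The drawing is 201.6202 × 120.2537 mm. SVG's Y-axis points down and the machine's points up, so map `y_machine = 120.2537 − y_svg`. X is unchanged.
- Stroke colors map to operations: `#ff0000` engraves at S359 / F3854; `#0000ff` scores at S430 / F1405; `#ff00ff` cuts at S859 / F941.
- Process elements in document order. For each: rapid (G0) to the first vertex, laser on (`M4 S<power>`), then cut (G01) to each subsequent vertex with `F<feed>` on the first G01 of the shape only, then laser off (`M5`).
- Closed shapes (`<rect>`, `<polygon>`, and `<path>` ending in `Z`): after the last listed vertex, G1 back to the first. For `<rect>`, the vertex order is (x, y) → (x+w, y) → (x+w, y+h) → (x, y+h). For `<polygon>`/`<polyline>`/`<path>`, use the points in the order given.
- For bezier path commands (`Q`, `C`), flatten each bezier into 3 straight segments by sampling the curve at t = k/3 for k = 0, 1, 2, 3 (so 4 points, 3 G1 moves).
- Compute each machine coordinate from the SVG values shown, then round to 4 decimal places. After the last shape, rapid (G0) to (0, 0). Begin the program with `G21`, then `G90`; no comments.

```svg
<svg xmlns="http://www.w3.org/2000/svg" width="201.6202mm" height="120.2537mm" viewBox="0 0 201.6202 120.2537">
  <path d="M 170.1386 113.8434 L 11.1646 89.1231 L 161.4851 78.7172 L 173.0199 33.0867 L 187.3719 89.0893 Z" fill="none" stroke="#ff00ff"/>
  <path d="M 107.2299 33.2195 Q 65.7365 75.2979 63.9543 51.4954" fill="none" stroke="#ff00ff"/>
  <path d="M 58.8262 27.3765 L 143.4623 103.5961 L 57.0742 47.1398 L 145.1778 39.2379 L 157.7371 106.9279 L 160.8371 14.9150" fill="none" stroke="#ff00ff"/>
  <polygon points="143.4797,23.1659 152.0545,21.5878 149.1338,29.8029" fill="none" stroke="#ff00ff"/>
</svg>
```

G21
G90
G0 X170.1386 Y6.4103
M4 S859
G01 X11.1646 Y31.1306 F941
G01 X161.4851 Y41.5365
G01 X173.0199 Y87.1670
G01 X187.3719 Y31.1644
G01 X170.1386 Y6.4103
M5
G0 X107.2299 Y87.0342
M4 S859
G01 X83.9800 Y66.3020 F941
G01 X69.5548 Y60.2101
G01 X63.9543 Y68.7583
M5
G0 X58.8262 Y92.8772
M4 S859
G01 X143.4623 Y16.6576 F941
G01 X57.0742 Y73.1139
G01 X145.1778 Y81.0158
G01 X157.7371 Y13.3258
G01 X160.8371 Y105.3387
M5
G0 X143.4797 Y97.0878
M4 S859
G01 X152.0545 Y98.6659 F941
G01 X149.1338 Y90.4508
G01 X143.4797 Y97.0878
M5
G0 X0.0000 Y0.0000

Since the viewBox matches the mm dimensions, user units are millimetres directly. The only transform is the Y-flip y_m = 120.2537 − y_svg.

Shape 1 is a closed polygon drawn with `<path>`. Its stroke #ff00ff means cut at S859, F941. After flipping Y the toolpath is (170.1386,6.4103) → (11.1646,31.1306) → (161.4851,41.5365) → (173.0199,87.1670) → (187.3719,31.1644) → (170.1386,6.4103), returning to the start.

Shape 2 is a quadratic bezier drawn with `<path>`. Its stroke #ff00ff means cut at S859, F941. After flipping Y the toolpath is (107.2299,87.0342) → (83.9800,66.3020) → (69.5548,60.2101) → (63.9543,68.7583).

Shape 3 is a open polyline drawn with `<path>`. Its stroke #ff00ff means cut at S859, F941. After flipping Y the toolpath is (58.8262,92.8772) → (143.4623,16.6576) → (57.0742,73.1139) → (145.1778,81.0158) → (157.7371,13.3258) → (160.8371,105.3387).

Shape 4 is a regular polygon drawn with `<polygon>`. Its stroke #ff00ff means cut at S859, F941. After flipping Y the toolpath is (143.4797,97.0878) → (152.0545,98.6659) → (149.1338,90.4508) → (143.4797,97.0878), returning to the start.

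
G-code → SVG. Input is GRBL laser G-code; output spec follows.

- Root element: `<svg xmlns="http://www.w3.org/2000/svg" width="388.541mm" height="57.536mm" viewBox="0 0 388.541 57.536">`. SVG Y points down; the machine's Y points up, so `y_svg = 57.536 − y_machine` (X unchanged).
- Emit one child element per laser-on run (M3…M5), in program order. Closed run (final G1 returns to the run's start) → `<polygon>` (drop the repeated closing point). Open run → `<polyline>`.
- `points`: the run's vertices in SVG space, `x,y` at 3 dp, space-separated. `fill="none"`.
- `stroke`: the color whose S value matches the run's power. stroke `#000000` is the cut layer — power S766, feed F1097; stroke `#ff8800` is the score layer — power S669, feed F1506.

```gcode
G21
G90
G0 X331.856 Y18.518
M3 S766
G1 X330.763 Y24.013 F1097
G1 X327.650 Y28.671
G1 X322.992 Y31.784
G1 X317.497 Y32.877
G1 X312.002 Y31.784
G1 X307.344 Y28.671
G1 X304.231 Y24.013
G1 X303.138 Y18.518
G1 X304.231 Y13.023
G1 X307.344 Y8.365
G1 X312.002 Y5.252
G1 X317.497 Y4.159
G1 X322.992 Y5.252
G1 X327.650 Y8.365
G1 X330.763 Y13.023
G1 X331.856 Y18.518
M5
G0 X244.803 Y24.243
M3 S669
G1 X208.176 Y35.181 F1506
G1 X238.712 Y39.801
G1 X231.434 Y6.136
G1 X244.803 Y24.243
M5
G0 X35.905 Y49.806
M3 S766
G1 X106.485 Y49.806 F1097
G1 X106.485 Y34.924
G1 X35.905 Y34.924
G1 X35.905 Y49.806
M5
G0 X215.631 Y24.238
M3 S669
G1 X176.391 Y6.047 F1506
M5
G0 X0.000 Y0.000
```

<svg xmlns="http://www.w3.org/2000/svg" width="388.541mm" height="57.536mm" viewBox="0 0 388.541 57.536">
  <polygon points="331.856,39.018 330.763,33.523 327.650,28.865 322.992,25.752 317.497,24.659 312.002,25.752 307.344,28.865 304.231,33.523 303.138,39.018 304.231,44.513 307.344,49.171 312.002,52.284 317.497,53.377 322.992,52.284 327.650,49.171 330.763,44.513" fill="none" stroke="#000000"/>
  <polygon points="244.803,33.293 208.176,22.355 238.712,17.735 231.434,51.400" fill="none" stroke="#ff8800"/>
  <polygon points="35.905,7.730 106.485,7.730 106.485,22.612 35.905,22.612" fill="none" stroke="#000000"/>
  <polyline points="215.631,33.298 176.391,51.489" fill="none" stroke="#ff8800"/>
</svg>

y_svg = 57.536 − y_m.

[1] S766→`#000000` (cut); closed run; points: 331.856,39.018 330.763,33.523 327.650,28.865 322.992,25.752 317.497,24.659 312.002,25.752 307.344,28.865 304.231,33.523 303.138,39.018 304.231,44.513 307.344,49.171 312.002,52.284 317.497,53.377 322.992,52.284 327.650,49.171 330.763,44.513

[2] S669→`#ff8800` (score); closed run; points: 244.803,33.293 208.176,22.355 238.712,17.735 231.434,51.400

[3] S766→`#000000` (cut); closed run; points: 35.905,7.730 106.485,7.730 106.485,22.612 35.905,22.612

[4] S669→`#ff8800` (score); open run; points: 215.631,33.298 176.391,51.489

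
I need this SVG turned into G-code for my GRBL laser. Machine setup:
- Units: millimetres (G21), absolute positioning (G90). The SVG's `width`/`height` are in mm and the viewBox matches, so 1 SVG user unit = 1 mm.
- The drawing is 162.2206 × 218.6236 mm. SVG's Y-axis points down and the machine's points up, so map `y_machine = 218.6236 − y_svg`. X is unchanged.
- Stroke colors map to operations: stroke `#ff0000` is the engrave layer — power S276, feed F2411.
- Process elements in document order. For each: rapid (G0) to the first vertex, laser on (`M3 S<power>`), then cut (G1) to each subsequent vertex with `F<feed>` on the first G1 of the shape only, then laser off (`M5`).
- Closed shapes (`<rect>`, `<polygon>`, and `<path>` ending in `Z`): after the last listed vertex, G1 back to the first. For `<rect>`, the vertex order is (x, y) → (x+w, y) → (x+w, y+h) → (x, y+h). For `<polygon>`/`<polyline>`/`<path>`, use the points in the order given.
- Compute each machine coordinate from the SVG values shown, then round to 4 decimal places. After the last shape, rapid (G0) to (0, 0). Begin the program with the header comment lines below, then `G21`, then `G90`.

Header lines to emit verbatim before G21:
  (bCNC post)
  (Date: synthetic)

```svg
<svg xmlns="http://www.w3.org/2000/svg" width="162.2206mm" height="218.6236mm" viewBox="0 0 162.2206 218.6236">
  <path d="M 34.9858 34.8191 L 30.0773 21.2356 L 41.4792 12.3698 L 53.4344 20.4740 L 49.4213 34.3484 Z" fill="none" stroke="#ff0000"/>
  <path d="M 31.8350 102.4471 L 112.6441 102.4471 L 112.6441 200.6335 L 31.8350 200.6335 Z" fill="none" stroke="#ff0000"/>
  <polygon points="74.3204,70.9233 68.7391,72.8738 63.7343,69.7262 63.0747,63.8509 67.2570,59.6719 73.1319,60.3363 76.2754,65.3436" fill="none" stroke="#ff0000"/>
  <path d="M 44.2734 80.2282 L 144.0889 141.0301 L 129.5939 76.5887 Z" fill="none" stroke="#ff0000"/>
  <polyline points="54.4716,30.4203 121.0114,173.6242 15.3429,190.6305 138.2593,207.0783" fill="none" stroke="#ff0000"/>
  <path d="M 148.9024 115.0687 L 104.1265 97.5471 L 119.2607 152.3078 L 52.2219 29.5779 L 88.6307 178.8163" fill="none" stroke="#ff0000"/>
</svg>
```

(bCNC post)
(Date: synthetic)
G21
G90
G0 X34.9858 Y183.8045
M3 S276
G1 X30.0773 Y197.3880 F2411
G1 X41.4792 Y206.2538
G1 X53.4344 Y198.1496
G1 X49.4213 Y184.2752
G1 X34.9858 Y183.8045
M5
G0 X31.8350 Y116.1765
M3 S276
G1 X112.6441 Y116.1765 F2411
G1 X112.6441 Y17.9901
G1 X31.8350 Y17.9901
G1 X31.8350 Y116.1765
M5
G0 X74.3204 Y147.7003
M3 S276
G1 X68.7391 Y145.7498 F2411
G1 X63.7343 Y148.8974
G1 X63.0747 Y154.7727
G1 X67.2570 Y158.9517
G1 X73.1319 Y158.2873
G1 X76.2754 Y153.2800
G1 X74.3204 Y147.7003
M5
G0 X44.2734 Y138.3954
M3 S276
G1 X144.0889 Y77.5935 F2411
G1 X129.5939 Y142.0349
G1 X44.2734 Y138.3954
M5
G0 X54.4716 Y188.2033
M3 S276
G1 X121.0114 Y44.9994 F2411
G1 X15.3429 Y27.9931
G1 X138.2593 Y11.5453
M5
G0 X148.9024 Y103.5549
M3 S276
G1 X104.1265 Y121.0765 F2411
G1 X119.2607 Y66.3158
G1 X52.2219 Y189.0457
G1 X88.6307 Y39.8073
M5
G0 X0.0000 Y0.0000

viewBox `0 0 162.2206 218.6236` with mm width/height → 1 unit = 1 mm. Flip: y_m = 218.6236 − y_svg.

**Shape 1** — `<path>` regular polygon, stroke `#ff0000` → engrave (S276, F2411). Machine vertices: (34.9858,183.8045) → (30.0773,197.3880) → (41.4792,206.2538) → (53.4344,198.1496) → (49.4213,184.2752) → (34.9858,183.8045). Closed: final G1 returns to the first vertex.

**Shape 2** — `<path>` rectangle, stroke `#ff0000` → engrave (S276, F2411). Machine vertices: (31.8350,116.1765) → (112.6441,116.1765) → (112.6441,17.9901) → (31.8350,17.9901) → (31.8350,116.1765). Closed: final G1 returns to the first vertex.

**Shape 3** — `<polygon>` regular polygon, stroke `#ff0000` → engrave (S276, F2411). Machine vertices: (74.3204,147.7003) → (68.7391,145.7498) → (63.7343,148.8974) → (63.0747,154.7727) → (67.2570,158.9517) → (73.1319,158.2873) → (76.2754,153.2800) → (74.3204,147.7003). Closed: final G1 returns to the first vertex.

**Shape 4** — `<path>` closed polygon, stroke `#ff0000` → engrave (S276, F2411). Machine vertices: (44.2734,138.3954) → (144.0889,77.5935) → (129.5939,142.0349) → (44.2734,138.3954). Closed: final G1 returns to the first vertex.

**Shape 5** — `<polyline>` open polyline, stroke `#ff0000` → engrave (S276, F2411). Machine vertices: (54.4716,188.2033) → (121.0114,44.9994) → (15.3429,27.9931) → (138.2593,11.5453). Open path.

**Shape 6** — `<path>` open polyline, stroke `#ff0000` → engrave (S276, F2411). Machine vertices: (148.9024,103.5549) → (104.1265,121.0765) → (119.2607,66.3158) → (52.2219,189.0457) → (88.6307,39.8073). Open path.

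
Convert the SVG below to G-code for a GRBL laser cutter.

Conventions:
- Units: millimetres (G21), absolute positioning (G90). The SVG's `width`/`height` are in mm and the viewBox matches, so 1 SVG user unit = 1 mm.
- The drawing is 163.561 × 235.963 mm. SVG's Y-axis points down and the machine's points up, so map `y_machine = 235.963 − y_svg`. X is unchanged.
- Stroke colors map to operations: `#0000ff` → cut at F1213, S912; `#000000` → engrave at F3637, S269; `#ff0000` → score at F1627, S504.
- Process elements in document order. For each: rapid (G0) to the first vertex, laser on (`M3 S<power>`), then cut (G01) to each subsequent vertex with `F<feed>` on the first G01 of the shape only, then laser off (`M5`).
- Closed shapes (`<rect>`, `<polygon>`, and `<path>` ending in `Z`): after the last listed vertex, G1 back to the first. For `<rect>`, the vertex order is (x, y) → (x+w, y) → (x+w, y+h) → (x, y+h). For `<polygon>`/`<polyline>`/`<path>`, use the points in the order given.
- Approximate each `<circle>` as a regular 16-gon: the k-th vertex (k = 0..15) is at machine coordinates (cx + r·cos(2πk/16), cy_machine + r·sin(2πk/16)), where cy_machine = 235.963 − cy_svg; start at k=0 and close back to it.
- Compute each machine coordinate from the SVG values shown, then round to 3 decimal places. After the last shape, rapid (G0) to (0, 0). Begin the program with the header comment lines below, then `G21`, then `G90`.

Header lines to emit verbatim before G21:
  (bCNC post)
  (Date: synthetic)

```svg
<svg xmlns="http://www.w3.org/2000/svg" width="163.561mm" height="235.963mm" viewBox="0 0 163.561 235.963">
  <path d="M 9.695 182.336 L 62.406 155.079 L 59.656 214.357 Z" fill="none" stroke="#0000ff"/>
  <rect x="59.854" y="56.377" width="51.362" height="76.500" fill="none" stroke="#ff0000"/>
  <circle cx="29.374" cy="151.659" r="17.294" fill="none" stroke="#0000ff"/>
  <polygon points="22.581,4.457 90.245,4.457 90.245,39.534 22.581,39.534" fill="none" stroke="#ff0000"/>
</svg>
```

1 u = 1 mm; y_m = 235.963 − y.

[1] `<path>` regular polygon, #0000ff→cut S912 F1213: (9.695,53.627) → (62.406,80.884) → (59.656,21.606) → (9.695,53.627) (closed)

[2] `<rect>` rectangle, #ff0000→score S504 F1627: (59.854,179.586) → (111.216,179.586) → (111.216,103.086) → (59.854,103.086) → (59.854,179.586) (closed)

[3] `<circle>` circle, #0000ff→cut S912 F1213: (46.668,84.304) → (45.352,90.922) → (41.603,96.533) → (35.992,100.282) → (29.374,101.598) → (22.756,100.282) → (17.145,96.533) → (13.396,90.922) → (12.080,84.304) → (13.396,77.686) → (17.145,72.075) → (22.756,68.326) → (29.374,67.010) → (35.992,68.326) → (41.603,72.075) → (45.352,77.686) → (46.668,84.304) (closed)

[4] `<polygon>` rectangle, #ff0000→score S504 F1627: (22.581,231.506) → (90.245,231.506) → (90.245,196.429) → (22.581,196.429) → (22.581,231.506) (closed)

(bCNC post)
(Date: synthetic)
G21
G90
G0 X9.695 Y53.627
M3 S912
G01 X62.406 Y80.884 F1213
G01 X59.656 Y21.606
G01 X9.695 Y53.627
M5
G0 X59.854 Y179.586
M3 S504
G01 X111.216 Y179.586 F1627
G01 X111.216 Y103.086
G01 X59.854 Y103.086
G01 X59.854 Y179.586
M5
G0 X46.668 Y84.304
M3 S912
G01 X45.352 Y90.922 F1213
G01 X41.603 Y96.533
G01 X35.992 Y100.282
G01 X29.374 Y101.598
G01 X22.756 Y100.282
G01 X17.145 Y96.533
G01 X13.396 Y90.922
G01 X12.080 Y84.304
G01 X13.396 Y77.686
G01 X17.145 Y72.075
G01 X22.756 Y68.326
G01 X29.374 Y67.010
G01 X35.992 Y68.326
G01 X41.603 Y72.075
G01 X45.352 Y77.686
G01 X46.668 Y84.304
M5
G0 X22.581 Y231.506
M3 S504
G01 X90.245 Y231.506 F1627
G01 X90.245 Y196.429
G01 X22.581 Y196.429
G01 X22.581 Y231.506
M5
G0 X0.000 Y0.000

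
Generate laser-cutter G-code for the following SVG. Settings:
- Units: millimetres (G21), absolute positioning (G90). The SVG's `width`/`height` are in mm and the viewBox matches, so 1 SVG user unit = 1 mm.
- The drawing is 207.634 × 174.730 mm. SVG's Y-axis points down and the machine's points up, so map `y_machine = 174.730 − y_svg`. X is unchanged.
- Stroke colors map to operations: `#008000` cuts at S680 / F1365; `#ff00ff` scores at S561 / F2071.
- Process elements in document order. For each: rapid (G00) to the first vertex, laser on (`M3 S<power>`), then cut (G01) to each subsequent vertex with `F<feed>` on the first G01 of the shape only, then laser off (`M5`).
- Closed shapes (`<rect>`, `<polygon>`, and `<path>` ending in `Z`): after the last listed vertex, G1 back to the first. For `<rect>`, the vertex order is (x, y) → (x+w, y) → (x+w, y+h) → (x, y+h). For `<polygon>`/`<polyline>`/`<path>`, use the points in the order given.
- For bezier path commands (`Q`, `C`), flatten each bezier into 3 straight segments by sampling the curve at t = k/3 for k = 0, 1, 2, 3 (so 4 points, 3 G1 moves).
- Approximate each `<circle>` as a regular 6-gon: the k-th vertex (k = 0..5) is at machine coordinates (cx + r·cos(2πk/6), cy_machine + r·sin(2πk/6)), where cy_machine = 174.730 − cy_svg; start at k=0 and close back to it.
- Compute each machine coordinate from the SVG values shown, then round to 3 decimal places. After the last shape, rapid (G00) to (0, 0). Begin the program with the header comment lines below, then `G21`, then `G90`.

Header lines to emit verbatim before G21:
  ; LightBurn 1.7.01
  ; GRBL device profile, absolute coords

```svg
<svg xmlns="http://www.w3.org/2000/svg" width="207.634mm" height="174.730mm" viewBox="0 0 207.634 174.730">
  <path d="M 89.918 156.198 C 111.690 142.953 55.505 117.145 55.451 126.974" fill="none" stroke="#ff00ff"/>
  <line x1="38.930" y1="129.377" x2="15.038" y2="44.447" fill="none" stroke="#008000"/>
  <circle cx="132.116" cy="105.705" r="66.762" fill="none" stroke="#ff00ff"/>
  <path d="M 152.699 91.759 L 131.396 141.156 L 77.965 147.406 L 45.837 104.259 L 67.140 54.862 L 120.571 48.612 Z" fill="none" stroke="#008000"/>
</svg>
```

; LightBurn 1.7.01
; GRBL device profile, absolute coords
G21
G90
G00 X89.918 Y18.532
M3 S561
G01 X90.671 Y34.179 F2071
G01 X69.249 Y47.491
G01 X55.451 Y47.756
M5
G00 X38.930 Y45.353
M3 S680
G01 X15.038 Y130.283 F1365
M5
G00 X198.878 Y69.025
M3 S561
G01 X165.497 Y126.843 F2071
G01 X98.735 Y126.843
G01 X65.354 Y69.025
G01 X98.735 Y11.207
G01 X165.497 Y11.207
G01 X198.878 Y69.025
M5
G00 X152.699 Y82.971
M3 S680
G01 X131.396 Y33.574 F1365
G01 X77.965 Y27.324
G01 X45.837 Y70.471
G01 X67.140 Y119.868
G01 X120.571 Y126.118
G01 X152.699 Y82.971
M5
G00 X0.000 Y0.000

Since the viewBox matches the mm dimensions, user units are millimetres directly. The only transform is the Y-flip y_m = 174.730 − y_svg.

Shape 1 is a cubic bezier drawn with `<path>`. Its stroke #ff00ff means score at S561, F2071. After flipping Y the toolpath is (89.918,18.532) → (90.671,34.179) → (69.249,47.491) → (55.451,47.756).

Shape 2 is a line segment drawn with `<line>`. Its stroke #008000 means cut at S680, F1365. After flipping Y the toolpath is (38.930,45.353) → (15.038,130.283).

Shape 3 is a circle drawn with `<circle>`. Its stroke #ff00ff means score at S561, F2071. After flipping Y the toolpath is (198.878,69.025) → (165.497,126.843) → (98.735,126.843) → (65.354,69.025) → (98.735,11.207) → (165.497,11.207) → (198.878,69.025), returning to the start.

Shape 4 is a regular polygon drawn with `<path>`. Its stroke #008000 means cut at S680, F1365. After flipping Y the toolpath is (152.699,82.971) → (131.396,33.574) → (77.965,27.324) → (45.837,70.471) → (67.140,119.868) → (120.571,126.118) → (152.699,82.971), returning to the start.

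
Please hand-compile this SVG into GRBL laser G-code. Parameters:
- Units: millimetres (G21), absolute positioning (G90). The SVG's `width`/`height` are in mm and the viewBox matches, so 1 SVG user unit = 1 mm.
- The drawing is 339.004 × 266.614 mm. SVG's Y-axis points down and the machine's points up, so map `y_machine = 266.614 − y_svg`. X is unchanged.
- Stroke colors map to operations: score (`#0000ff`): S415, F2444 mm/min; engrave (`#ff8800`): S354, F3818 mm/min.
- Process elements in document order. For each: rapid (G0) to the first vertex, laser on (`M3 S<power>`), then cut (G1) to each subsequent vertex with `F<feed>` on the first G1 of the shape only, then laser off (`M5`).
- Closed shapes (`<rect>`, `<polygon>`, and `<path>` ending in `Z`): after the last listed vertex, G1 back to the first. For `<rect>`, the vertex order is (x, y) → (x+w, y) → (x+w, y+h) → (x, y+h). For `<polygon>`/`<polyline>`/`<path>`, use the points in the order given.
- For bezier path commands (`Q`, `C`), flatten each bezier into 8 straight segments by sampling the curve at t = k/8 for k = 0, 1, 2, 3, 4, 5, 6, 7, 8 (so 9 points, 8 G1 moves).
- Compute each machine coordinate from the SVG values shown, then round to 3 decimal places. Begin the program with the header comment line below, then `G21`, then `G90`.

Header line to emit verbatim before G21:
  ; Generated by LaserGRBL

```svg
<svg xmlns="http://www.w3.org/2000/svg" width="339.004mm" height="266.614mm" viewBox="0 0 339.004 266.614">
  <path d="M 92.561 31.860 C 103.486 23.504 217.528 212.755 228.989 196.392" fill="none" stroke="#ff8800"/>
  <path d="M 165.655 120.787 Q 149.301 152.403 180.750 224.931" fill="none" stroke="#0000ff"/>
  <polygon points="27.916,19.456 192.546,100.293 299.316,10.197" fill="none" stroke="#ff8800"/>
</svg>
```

; Generated by LaserGRBL
G21
G90
G0 X92.561 Y234.754
M3 S354
G1 X101.090 Y229.412 F3818
G1 X116.875 Y210.270
G1 X137.507 Y182.053
G1 X160.574 Y149.485
G1 X183.666 Y117.293
G1 X204.373 Y90.202
G1 X220.284 Y72.936
G1 X228.989 Y70.222
M5
G0 X165.655 Y145.827
M3 S415
G1 X162.313 Y137.284 F2444
G1 X160.466 Y127.462
G1 X160.112 Y116.362
G1 X161.252 Y103.983
G1 X163.886 Y90.326
G1 X168.013 Y75.390
G1 X173.635 Y59.176
G1 X180.750 Y41.683
M5
G0 X27.916 Y247.158
M3 S354
G1 X192.546 Y166.321 F3818
G1 X299.316 Y256.417
G1 X27.916 Y247.158
M5

Since the viewBox matches the mm dimensions, user units are millimetres directly. The only transform is the Y-flip y_m = 266.614 − y_svg.

Shape 1 is a cubic bezier drawn with `<path>`. Its stroke #ff8800 means engrave at S354, F3818. After flipping Y the toolpath is (92.561,234.754) → (101.090,229.412) → (116.875,210.270) → (137.507,182.053) → (160.574,149.485) → (183.666,117.293) → (204.373,90.202) → (220.284,72.936) → (228.989,70.222).

Shape 2 is a quadratic bezier drawn with `<path>`. Its stroke #0000ff means score at S415, F2444. After flipping Y the toolpath is (165.655,145.827) → (162.313,137.284) → (160.466,127.462) → (160.112,116.362) → (161.252,103.983) → (163.886,90.326) → (168.013,75.390) → (173.635,59.176) → (180.750,41.683).

Shape 3 is a closed polygon drawn with `<polygon>`. Its stroke #ff8800 means engrave at S354, F3818. After flipping Y the toolpath is (27.916,247.158) → (192.546,166.321) → (299.316,256.417) → (27.916,247.158), returning to the start.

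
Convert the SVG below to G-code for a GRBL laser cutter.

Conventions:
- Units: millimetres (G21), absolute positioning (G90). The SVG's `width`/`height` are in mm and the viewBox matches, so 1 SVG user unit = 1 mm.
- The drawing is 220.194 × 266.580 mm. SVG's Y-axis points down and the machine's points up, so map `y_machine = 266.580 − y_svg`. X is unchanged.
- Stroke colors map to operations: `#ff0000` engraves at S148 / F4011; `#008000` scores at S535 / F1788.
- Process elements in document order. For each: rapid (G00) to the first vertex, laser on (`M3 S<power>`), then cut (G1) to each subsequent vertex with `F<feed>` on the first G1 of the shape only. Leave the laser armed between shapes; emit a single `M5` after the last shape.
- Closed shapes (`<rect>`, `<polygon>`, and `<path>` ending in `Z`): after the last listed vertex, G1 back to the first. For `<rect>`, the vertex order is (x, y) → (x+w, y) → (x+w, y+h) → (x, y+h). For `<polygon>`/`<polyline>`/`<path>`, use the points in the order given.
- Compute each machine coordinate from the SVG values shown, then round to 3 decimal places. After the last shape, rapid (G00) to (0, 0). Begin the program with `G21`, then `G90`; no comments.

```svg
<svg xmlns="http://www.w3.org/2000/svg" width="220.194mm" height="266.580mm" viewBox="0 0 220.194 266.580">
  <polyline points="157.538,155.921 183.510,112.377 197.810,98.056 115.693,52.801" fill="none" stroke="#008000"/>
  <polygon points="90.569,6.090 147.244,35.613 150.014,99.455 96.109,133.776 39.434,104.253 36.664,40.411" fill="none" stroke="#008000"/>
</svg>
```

1 u = 1 mm; y_m = 266.580 − y.

[1] `<polyline>` open polyline, #008000→score S535 F1788: (157.538,110.659) → (183.510,154.203) → (197.810,168.524) → (115.693,213.779)

[2] `<polygon>` regular polygon, #008000→score S535 F1788: (90.569,260.490) → (147.244,230.967) → (150.014,167.125) → (96.109,132.804) → (39.434,162.327) → (36.664,226.169) → (90.569,260.490) (closed)

G21
G90
G00 X157.538 Y110.659
M3 S535
G1 X183.510 Y154.203 F1788
G1 X197.810 Y168.524
G1 X115.693 Y213.779
G00 X90.569 Y260.490
M3 S535
G1 X147.244 Y230.967 F1788
G1 X150.014 Y167.125
G1 X96.109 Y132.804
G1 X39.434 Y162.327
G1 X36.664 Y226.169
G1 X90.569 Y260.490
M5
G00 X0.000 Y0.000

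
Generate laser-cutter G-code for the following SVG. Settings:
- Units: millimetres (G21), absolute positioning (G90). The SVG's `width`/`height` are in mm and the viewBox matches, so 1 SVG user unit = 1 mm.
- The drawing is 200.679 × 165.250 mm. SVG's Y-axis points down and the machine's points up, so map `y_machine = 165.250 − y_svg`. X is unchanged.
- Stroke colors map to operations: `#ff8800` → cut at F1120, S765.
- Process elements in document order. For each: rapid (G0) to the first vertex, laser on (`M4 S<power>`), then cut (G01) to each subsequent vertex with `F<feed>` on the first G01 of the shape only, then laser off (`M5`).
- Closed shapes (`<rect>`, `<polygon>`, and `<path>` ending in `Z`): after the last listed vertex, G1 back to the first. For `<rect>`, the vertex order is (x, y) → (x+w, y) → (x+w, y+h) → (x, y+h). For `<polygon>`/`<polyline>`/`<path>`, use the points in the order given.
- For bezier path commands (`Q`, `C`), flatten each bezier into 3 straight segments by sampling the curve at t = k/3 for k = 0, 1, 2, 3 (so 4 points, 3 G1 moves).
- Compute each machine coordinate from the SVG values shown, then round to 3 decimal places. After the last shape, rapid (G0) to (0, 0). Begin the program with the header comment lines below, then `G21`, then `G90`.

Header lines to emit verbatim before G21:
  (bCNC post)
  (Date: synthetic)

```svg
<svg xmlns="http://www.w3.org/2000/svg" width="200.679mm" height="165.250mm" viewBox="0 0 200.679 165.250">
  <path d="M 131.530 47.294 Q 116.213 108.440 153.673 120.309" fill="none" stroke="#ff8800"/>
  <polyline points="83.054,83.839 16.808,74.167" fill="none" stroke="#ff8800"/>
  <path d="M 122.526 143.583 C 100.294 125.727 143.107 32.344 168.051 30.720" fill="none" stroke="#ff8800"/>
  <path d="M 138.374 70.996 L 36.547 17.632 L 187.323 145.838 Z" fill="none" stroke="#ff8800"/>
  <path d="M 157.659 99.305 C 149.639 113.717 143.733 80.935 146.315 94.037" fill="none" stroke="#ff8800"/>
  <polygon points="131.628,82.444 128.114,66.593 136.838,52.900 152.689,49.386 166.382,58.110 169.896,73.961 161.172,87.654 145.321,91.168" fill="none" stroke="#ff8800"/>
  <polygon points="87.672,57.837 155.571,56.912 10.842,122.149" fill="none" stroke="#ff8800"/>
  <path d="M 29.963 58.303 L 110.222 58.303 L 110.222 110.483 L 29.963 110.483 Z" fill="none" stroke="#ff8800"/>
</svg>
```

(bCNC post)
(Date: synthetic)
G21
G90
G0 X131.530 Y117.956
M4 S765
G01 X127.183 Y82.667 F1120
G01 X134.564 Y58.329
G01 X153.673 Y44.941
M5
G0 X83.054 Y81.411
M4 S765
G01 X16.808 Y91.083 F1120
M5
G0 X122.526 Y21.667
M4 S765
G01 X118.905 Y58.503 F1120
G01 X140.222 Y108.515
G01 X168.051 Y134.530
M5
G0 X138.374 Y94.254
M4 S765
G01 X36.547 Y147.618 F1120
G01 X187.323 Y19.412
G01 X138.374 Y94.254
M5
G0 X157.659 Y65.945
M4 S765
G01 X150.580 Y63.817 F1120
G01 X146.326 Y72.468
G01 X146.315 Y71.213
M5
G0 X131.628 Y82.806
M4 S765
G01 X128.114 Y98.657 F1120
G01 X136.838 Y112.350
G01 X152.689 Y115.864
G01 X166.382 Y107.140
G01 X169.896 Y91.289
G01 X161.172 Y77.596
G01 X145.321 Y74.082
G01 X131.628 Y82.806
M5
G0 X87.672 Y107.413
M4 S765
G01 X155.571 Y108.338 F1120
G01 X10.842 Y43.101
G01 X87.672 Y107.413
M5
G0 X29.963 Y106.947
M4 S765
G01 X110.222 Y106.947 F1120
G01 X110.222 Y54.767
G01 X29.963 Y54.767
G01 X29.963 Y106.947
M5
G0 X0.000 Y0.000

Since the viewBox matches the mm dimensions, user units are millimetres directly. The only transform is the Y-flip y_m = 165.250 − y_svg.

Shape 1 is a quadratic bezier drawn with `<path>`. Its stroke #ff8800 means cut at S765, F1120. After flipping Y the toolpath is (131.530,117.956) → (127.183,82.667) → (134.564,58.329) → (153.673,44.941).

Shape 2 is a line segment drawn with `<polyline>`. Its stroke #ff8800 means cut at S765, F1120. After flipping Y the toolpath is (83.054,81.411) → (16.808,91.083).

Shape 3 is a cubic bezier drawn with `<path>`. Its stroke #ff8800 means cut at S765, F1120. After flipping Y the toolpath is (122.526,21.667) → (118.905,58.503) → (140.222,108.515) → (168.051,134.530).

Shape 4 is a closed polygon drawn with `<path>`. Its stroke #ff8800 means cut at S765, F1120. After flipping Y the toolpath is (138.374,94.254) → (36.547,147.618) → (187.323,19.412) → (138.374,94.254), returning to the start.

Shape 5 is a cubic bezier drawn with `<path>`. Its stroke #ff8800 means cut at S765, F1120. After flipping Y the toolpath is (157.659,65.945) → (150.580,63.817) → (146.326,72.468) → (146.315,71.213).

Shape 6 is a regular polygon drawn with `<polygon>`. Its stroke #ff8800 means cut at S765, F1120. After flipping Y the toolpath is (131.628,82.806) → (128.114,98.657) → (136.838,112.350) → (152.689,115.864) → (166.382,107.140) → (169.896,91.289) → (161.172,77.596) → (145.321,74.082) → (131.628,82.806), returning to the start.

Shape 7 is a closed polygon drawn with `<polygon>`. Its stroke #ff8800 means cut at S765, F1120. After flipping Y the toolpath is (87.672,107.413) → (155.571,108.338) → (10.842,43.101) → (87.672,107.413), returning to the start.

Shape 8 is a rectangle drawn with `<path>`. Its stroke #ff8800 means cut at S765, F1120. After flipping Y the toolpath is (29.963,106.947) → (110.222,106.947) → (110.222,54.767) → (29.963,54.767) → (29.963,106.947), returning to the start.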